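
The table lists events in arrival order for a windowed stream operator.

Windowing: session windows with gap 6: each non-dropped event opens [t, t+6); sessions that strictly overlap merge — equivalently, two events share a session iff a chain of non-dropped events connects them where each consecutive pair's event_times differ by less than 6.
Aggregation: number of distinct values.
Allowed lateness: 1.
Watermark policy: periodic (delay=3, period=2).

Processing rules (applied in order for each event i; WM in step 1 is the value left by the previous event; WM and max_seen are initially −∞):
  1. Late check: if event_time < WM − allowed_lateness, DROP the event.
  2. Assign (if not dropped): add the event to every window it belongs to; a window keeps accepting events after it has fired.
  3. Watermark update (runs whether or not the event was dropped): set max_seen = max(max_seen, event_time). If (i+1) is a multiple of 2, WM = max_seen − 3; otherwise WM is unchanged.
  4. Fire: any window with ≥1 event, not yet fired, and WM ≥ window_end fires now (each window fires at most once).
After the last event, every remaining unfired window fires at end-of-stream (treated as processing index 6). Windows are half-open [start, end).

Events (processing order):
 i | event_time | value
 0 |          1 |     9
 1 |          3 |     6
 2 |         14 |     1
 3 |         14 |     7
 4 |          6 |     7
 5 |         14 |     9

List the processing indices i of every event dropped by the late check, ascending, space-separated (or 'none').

4

i=0 t=1 v=9: → [1,7); WM=−∞
i=1 t=3 v=6: → [1,9); WM=0
i=2 t=14 v=1: → [14,20); WM=0
i=3 t=14 v=7: → [14,20); WM=11
i=4 t=6 v=7: DROP (t<11-1); WM=11
i=5 t=14 v=9: → [14,20); WM=11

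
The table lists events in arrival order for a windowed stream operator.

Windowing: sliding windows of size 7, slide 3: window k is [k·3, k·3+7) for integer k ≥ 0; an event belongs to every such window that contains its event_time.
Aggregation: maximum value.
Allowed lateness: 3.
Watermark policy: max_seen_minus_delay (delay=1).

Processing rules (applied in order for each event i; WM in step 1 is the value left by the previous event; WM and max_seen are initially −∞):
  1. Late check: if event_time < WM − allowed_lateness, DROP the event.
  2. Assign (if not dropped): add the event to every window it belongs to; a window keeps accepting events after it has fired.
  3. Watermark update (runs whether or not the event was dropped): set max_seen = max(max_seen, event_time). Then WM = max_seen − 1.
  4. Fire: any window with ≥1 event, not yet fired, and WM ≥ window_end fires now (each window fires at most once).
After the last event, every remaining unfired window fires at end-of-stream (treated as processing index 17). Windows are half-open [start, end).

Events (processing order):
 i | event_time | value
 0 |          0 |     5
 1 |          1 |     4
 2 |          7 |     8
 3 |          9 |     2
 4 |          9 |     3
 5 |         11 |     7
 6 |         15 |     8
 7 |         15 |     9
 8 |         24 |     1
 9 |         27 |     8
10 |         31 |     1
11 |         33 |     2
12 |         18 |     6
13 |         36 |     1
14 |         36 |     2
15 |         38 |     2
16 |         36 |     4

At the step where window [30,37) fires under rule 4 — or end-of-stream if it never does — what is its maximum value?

2

i=0 t=0 v=5: → [0,7); WM=-1
i=1 t=1 v=4: → [0,7); WM=0
i=2 t=7 v=8: → [6,13),[3,10); WM=6
i=3 t=9 v=2: → [9,16),[6,13),[3,10); WM=8; [0,7) fires=5
i=4 t=9 v=3: → [9,16),[6,13),[3,10); WM=8
i=5 t=11 v=7: → [9,16),[6,13); WM=10; [3,10) fires=8
i=6 t=15 v=8: → [15,22),[12,19),[9,16); WM=14; [6,13) fires=8
i=7 t=15 v=9: → [15,22),[12,19),[9,16); WM=14
i=8 t=24 v=1: → [24,31),[21,28),[18,25); WM=23; [9,16) fires=9 [12,19) fires=9 [15,22) fires=9
i=9 t=27 v=8: → [27,34),[24,31),[21,28); WM=26; [18,25) fires=1
i=10 t=31 v=1: → [30,37),[27,34); WM=30; [21,28) fires=8
i=11 t=33 v=2: → [33,40),[30,37),[27,34); WM=32; [24,31) fires=8
i=12 t=18 v=6: DROP (t<32-3); WM=32
i=13 t=36 v=1: → [36,43),[33,40),[30,37); WM=35; [27,34) fires=8
i=14 t=36 v=2: → [36,43),[33,40),[30,37); WM=35
i=15 t=38 v=2: → [36,43),[33,40); WM=37; [30,37) fires=2
i=16 t=36 v=4: → [36,43),[33,40),[30,37); WM=37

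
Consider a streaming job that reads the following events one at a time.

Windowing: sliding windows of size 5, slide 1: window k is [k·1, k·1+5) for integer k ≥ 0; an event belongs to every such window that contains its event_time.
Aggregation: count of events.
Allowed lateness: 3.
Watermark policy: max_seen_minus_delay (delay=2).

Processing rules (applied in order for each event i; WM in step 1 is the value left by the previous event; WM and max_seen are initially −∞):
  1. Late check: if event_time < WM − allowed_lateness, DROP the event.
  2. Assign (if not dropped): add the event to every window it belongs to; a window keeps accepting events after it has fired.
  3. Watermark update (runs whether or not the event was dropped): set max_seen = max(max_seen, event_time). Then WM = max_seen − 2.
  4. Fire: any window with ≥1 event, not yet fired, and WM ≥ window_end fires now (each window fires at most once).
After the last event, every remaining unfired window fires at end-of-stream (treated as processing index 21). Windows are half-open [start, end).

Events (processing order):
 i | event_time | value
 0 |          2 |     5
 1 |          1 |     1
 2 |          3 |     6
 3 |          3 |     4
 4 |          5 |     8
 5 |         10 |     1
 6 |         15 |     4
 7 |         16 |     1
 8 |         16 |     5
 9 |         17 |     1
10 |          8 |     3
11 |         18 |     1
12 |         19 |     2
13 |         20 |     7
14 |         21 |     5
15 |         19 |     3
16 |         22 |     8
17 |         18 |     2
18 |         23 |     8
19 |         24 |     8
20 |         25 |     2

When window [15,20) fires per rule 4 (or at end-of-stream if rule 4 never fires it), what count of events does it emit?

7

i=0 t=2 v=5: → [2,7),[1,6),[0,5); WM=0
i=1 t=1 v=1: → [1,6),[0,5); WM=0
i=2 t=3 v=6: → [3,8),[2,7),[1,6),[0,5); WM=1
i=3 t=3 v=4: → [3,8),[2,7),[1,6),[0,5); WM=1
i=4 t=5 v=8: → [5,10),[4,9),[3,8),[2,7),[1,6); WM=3
i=5 t=10 v=1: → [10,15),[9,14),[8,13),[7,12),[6,11); WM=8; [0,5) fires=4 [1,6) fires=5 [2,7) fires=4 [3,8) fires=3
i=6 t=15 v=4: → [15,20),[14,19),[13,18),[12,17),[11,16); WM=13; [4,9) fires=1 [5,10) fires=1 [6,11) fires=1 [7,12) fires=1 [8,13) fires=1
i=7 t=16 v=1: → [16,21),[15,20),[14,19),[13,18),[12,17); WM=14; [9,14) fires=1
i=8 t=16 v=5: → [16,21),[15,20),[14,19),[13,18),[12,17); WM=14
i=9 t=17 v=1: → [17,22),[16,21),[15,20),[14,19),[13,18); WM=15; [10,15) fires=1
i=10 t=8 v=3: DROP (t<15-3); WM=15
i=11 t=18 v=1: → [18,23),[17,22),[16,21),[15,20),[14,19); WM=16; [11,16) fires=1
i=12 t=19 v=2: → [19,24),[18,23),[17,22),[16,21),[15,20); WM=17; [12,17) fires=3
i=13 t=20 v=7: → [20,25),[19,24),[18,23),[17,22),[16,21); WM=18; [13,18) fires=4
i=14 t=21 v=5: → [21,26),[20,25),[19,24),[18,23),[17,22); WM=19; [14,19) fires=5
i=15 t=19 v=3: → [19,24),[18,23),[17,22),[16,21),[15,20); WM=19
i=16 t=22 v=8: → [22,27),[21,26),[20,25),[19,24),[18,23); WM=20; [15,20) fires=7
i=17 t=18 v=2: → [18,23),[17,22),[16,21),[15,20),[14,19); WM=20
i=18 t=23 v=8: → [23,28),[22,27),[21,26),[20,25),[19,24); WM=21; [16,21) fires=8
i=19 t=24 v=8: → [24,29),[23,28),[22,27),[21,26),[20,25); WM=22; [17,22) fires=7
i=20 t=25 v=2: → [25,30),[24,29),[23,28),[22,27),[21,26); WM=23; [18,23) fires=7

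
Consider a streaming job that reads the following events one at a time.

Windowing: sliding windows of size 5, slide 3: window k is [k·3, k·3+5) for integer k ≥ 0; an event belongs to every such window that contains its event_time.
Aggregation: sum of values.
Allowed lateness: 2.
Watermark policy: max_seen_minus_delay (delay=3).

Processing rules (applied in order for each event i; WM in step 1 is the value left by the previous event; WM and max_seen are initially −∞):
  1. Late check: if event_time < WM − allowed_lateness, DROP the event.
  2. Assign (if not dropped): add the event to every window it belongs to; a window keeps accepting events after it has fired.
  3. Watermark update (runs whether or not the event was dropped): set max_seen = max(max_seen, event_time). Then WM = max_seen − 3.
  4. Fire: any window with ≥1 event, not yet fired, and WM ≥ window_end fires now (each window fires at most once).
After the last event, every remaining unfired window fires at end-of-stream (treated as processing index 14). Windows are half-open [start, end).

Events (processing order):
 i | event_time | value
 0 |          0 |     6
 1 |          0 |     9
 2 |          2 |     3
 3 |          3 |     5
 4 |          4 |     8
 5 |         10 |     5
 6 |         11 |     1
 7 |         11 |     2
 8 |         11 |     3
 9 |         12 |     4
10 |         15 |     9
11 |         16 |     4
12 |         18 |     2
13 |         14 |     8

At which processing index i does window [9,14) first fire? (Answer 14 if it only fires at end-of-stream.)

i=0 t=0 v=6: → [0,5); WM=-3
i=1 t=0 v=9: → [0,5); WM=-3
i=2 t=2 v=3: → [0,5); WM=-1
i=3 t=3 v=5: → [3,8),[0,5); WM=0
i=4 t=4 v=8: → [3,8),[0,5); WM=1
i=5 t=10 v=5: → [9,14),[6,11); WM=7; [0,5) fires=31
i=6 t=11 v=1: → [9,14); WM=8; [3,8) fires=13
i=7 t=11 v=2: → [9,14); WM=8
i=8 t=11 v=3: → [9,14); WM=8
i=9 t=12 v=4: → [12,17),[9,14); WM=9
i=10 t=15 v=9: → [15,20),[12,17); WM=12; [6,11) fires=5
i=11 t=16 v=4: → [15,20),[12,17); WM=13
i=12 t=18 v=2: → [18,23),[15,20); WM=15; [9,14) fires=15
i=13 t=14 v=8: → [12,17); WM=15

12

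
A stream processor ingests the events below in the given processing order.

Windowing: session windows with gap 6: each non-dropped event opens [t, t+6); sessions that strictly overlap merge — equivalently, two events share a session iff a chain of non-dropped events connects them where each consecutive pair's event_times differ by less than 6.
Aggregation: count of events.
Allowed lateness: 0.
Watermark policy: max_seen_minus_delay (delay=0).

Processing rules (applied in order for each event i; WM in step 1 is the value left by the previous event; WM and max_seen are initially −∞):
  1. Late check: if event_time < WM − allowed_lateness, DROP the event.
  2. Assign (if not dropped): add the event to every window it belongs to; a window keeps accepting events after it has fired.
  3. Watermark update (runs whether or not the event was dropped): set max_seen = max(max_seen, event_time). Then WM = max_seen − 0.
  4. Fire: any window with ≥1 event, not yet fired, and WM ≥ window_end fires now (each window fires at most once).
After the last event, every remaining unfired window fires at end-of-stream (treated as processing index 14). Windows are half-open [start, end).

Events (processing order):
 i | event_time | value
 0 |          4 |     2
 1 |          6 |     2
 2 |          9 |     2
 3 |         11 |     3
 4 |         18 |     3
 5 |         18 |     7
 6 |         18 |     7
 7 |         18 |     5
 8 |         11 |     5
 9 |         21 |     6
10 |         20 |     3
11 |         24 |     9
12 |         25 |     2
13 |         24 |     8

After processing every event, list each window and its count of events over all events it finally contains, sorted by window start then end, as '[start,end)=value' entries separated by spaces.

i=0 t=4 v=2: → [4,10); WM=4
i=1 t=6 v=2: → [4,12); WM=6
i=2 t=9 v=2: → [4,15); WM=9
i=3 t=11 v=3: → [4,17); WM=11
i=4 t=18 v=3: → [18,24); WM=18
i=5 t=18 v=7: → [18,24); WM=18
i=6 t=18 v=7: → [18,24); WM=18
i=7 t=18 v=5: → [18,24); WM=18
i=8 t=11 v=5: DROP (t<18-0); WM=18
i=9 t=21 v=6: → [18,27); WM=21
i=10 t=20 v=3: DROP (t<21-0); WM=21
i=11 t=24 v=9: → [18,30); WM=24
i=12 t=25 v=2: → [18,31); WM=25
i=13 t=24 v=8: DROP (t<25-0); WM=25

[4,17)=4 [18,31)=7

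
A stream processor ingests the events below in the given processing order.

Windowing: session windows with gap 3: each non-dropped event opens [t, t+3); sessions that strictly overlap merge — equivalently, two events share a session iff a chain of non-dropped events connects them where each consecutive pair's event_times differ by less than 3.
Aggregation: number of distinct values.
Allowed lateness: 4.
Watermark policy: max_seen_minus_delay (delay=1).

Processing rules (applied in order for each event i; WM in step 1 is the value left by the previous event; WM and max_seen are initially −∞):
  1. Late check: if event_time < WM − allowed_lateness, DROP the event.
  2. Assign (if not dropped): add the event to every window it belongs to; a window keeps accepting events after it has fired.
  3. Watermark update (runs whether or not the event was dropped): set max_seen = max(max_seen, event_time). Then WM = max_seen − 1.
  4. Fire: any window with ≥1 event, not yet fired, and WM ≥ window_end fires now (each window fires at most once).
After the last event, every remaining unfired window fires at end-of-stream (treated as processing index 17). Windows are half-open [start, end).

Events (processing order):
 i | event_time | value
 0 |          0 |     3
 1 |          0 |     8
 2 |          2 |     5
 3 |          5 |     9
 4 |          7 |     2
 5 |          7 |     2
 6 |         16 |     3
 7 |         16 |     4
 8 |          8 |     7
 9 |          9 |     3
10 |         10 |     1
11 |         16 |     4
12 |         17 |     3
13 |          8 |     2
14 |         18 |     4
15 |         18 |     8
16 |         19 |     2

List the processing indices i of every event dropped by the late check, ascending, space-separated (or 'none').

8 9 10 13

i=0 t=0 v=3: → [0,3); WM=-1
i=1 t=0 v=8: → [0,3); WM=-1
i=2 t=2 v=5: → [0,5); WM=1
i=3 t=5 v=9: → [5,8); WM=4
i=4 t=7 v=2: → [5,10); WM=6
i=5 t=7 v=2: → [5,10); WM=6
i=6 t=16 v=3: → [16,19); WM=15
i=7 t=16 v=4: → [16,19); WM=15
i=8 t=8 v=7: DROP (t<15-4); WM=15
i=9 t=9 v=3: DROP (t<15-4); WM=15
i=10 t=10 v=1: DROP (t<15-4); WM=15
i=11 t=16 v=4: → [16,19); WM=15
i=12 t=17 v=3: → [16,20); WM=16
i=13 t=8 v=2: DROP (t<16-4); WM=16
i=14 t=18 v=4: → [16,21); WM=17
i=15 t=18 v=8: → [16,21); WM=17
i=16 t=19 v=2: → [16,22); WM=18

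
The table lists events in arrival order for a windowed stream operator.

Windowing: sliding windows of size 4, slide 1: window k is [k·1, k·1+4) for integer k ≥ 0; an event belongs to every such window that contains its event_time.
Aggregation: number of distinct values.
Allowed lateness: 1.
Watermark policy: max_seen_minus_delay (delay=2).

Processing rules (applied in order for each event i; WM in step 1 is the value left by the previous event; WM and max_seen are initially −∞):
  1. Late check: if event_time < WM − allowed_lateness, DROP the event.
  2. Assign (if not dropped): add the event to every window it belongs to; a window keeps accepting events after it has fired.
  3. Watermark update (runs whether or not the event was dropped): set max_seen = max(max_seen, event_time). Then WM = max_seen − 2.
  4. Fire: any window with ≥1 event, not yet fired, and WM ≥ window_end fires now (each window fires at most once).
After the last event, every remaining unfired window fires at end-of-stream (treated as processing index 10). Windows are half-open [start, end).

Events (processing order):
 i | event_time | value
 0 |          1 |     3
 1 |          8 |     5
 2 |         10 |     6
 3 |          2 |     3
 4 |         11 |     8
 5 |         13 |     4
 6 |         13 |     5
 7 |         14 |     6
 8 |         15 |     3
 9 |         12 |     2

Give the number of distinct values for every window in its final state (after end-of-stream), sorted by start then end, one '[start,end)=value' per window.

i=0 t=1 v=3: → [1,5),[0,4); WM=-1
i=1 t=8 v=5: → [8,12),[7,11),[6,10),[5,9); WM=6; [0,4) fires=1 [1,5) fires=1
i=2 t=10 v=6: → [10,14),[9,13),[8,12),[7,11); WM=8
i=3 t=2 v=3: DROP (t<8-1); WM=8
i=4 t=11 v=8: → [11,15),[10,14),[9,13),[8,12); WM=9; [5,9) fires=1
i=5 t=13 v=4: → [13,17),[12,16),[11,15),[10,14); WM=11; [6,10) fires=1 [7,11) fires=2
i=6 t=13 v=5: → [13,17),[12,16),[11,15),[10,14); WM=11
i=7 t=14 v=6: → [14,18),[13,17),[12,16),[11,15); WM=12; [8,12) fires=3
i=8 t=15 v=3: → [15,19),[14,18),[13,17),[12,16); WM=13; [9,13) fires=2
i=9 t=12 v=2: → [12,16),[11,15),[10,14),[9,13); WM=13

[0,4)=1 [1,5)=1 [5,9)=1 [6,10)=1 [7,11)=2 [8,12)=3 [9,13)=3 [10,14)=5 [11,15)=5 [12,16)=5 [13,17)=4 [14,18)=2 [15,19)=1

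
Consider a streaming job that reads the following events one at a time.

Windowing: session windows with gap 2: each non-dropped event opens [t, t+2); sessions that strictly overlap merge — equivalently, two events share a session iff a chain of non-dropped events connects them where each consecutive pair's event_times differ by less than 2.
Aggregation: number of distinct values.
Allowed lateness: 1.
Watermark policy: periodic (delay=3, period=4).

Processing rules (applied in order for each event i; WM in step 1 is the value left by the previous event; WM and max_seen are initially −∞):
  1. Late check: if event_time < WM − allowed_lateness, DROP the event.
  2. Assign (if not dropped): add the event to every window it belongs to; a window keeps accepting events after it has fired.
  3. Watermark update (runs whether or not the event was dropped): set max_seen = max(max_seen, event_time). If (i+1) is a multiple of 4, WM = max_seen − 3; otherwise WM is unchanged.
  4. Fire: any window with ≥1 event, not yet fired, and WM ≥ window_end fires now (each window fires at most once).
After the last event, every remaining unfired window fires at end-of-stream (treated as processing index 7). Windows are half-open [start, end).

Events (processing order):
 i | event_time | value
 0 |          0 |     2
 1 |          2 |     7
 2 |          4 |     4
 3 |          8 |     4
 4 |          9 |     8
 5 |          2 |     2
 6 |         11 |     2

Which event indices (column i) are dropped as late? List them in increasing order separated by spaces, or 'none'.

5

i=0 t=0 v=2: → [0,2); WM=−∞
i=1 t=2 v=7: → [2,4); WM=−∞
i=2 t=4 v=4: → [4,6); WM=−∞
i=3 t=8 v=4: → [8,10); WM=5
i=4 t=9 v=8: → [8,11); WM=5
i=5 t=2 v=2: DROP (t<5-1); WM=5
i=6 t=11 v=2: → [11,13); WM=5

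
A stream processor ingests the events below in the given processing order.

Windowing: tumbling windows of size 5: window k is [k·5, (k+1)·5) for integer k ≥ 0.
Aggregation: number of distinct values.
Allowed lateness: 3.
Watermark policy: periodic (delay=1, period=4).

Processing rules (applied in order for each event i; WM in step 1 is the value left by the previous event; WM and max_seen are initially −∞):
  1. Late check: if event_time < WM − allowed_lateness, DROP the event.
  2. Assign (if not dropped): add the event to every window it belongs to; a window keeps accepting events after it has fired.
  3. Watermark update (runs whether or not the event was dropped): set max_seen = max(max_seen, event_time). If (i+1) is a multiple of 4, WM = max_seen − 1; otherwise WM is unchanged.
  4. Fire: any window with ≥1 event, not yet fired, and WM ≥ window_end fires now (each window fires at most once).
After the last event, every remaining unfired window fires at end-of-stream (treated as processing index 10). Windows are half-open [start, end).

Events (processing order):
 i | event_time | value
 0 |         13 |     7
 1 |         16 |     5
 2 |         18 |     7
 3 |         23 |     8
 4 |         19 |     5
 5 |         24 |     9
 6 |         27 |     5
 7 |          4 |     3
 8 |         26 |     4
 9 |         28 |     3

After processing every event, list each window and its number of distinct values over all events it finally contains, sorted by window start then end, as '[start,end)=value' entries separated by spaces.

[10,15)=1 [15,20)=2 [20,25)=2 [25,30)=3

i=0 t=13 v=7: → [10,15); WM=−∞
i=1 t=16 v=5: → [15,20); WM=−∞
i=2 t=18 v=7: → [15,20); WM=−∞
i=3 t=23 v=8: → [20,25); WM=22; [10,15) fires=1 [15,20) fires=2
i=4 t=19 v=5: → [15,20); WM=22
i=5 t=24 v=9: → [20,25); WM=22
i=6 t=27 v=5: → [25,30); WM=22
i=7 t=4 v=3: DROP (t<22-3); WM=26; [20,25) fires=2
i=8 t=26 v=4: → [25,30); WM=26
i=9 t=28 v=3: → [25,30); WM=26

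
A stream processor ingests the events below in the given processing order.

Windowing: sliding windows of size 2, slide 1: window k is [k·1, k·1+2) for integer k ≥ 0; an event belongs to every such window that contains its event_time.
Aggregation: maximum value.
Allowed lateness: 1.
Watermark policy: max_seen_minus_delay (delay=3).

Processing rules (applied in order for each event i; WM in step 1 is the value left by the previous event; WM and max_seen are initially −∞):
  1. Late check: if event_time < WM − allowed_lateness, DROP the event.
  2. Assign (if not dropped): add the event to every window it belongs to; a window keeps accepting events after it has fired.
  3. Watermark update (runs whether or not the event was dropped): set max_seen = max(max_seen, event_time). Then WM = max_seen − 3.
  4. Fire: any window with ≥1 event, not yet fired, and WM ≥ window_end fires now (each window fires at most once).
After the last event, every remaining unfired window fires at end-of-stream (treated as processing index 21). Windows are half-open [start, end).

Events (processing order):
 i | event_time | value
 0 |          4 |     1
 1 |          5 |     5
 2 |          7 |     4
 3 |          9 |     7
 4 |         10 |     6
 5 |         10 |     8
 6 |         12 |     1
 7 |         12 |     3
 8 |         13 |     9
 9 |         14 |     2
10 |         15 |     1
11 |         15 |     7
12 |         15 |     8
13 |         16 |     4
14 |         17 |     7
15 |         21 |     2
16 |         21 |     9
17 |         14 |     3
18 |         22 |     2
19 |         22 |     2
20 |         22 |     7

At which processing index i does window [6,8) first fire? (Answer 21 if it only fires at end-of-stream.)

6

i=0 t=4 v=1: → [4,6),[3,5); WM=1
i=1 t=5 v=5: → [5,7),[4,6); WM=2
i=2 t=7 v=4: → [7,9),[6,8); WM=4
i=3 t=9 v=7: → [9,11),[8,10); WM=6; [3,5) fires=1 [4,6) fires=5
i=4 t=10 v=6: → [10,12),[9,11); WM=7; [5,7) fires=5
i=5 t=10 v=8: → [10,12),[9,11); WM=7
i=6 t=12 v=1: → [12,14),[11,13); WM=9; [6,8) fires=4 [7,9) fires=4
i=7 t=12 v=3: → [12,14),[11,13); WM=9
i=8 t=13 v=9: → [13,15),[12,14); WM=10; [8,10) fires=7
i=9 t=14 v=2: → [14,16),[13,15); WM=11; [9,11) fires=8
i=10 t=15 v=1: → [15,17),[14,16); WM=12; [10,12) fires=8
i=11 t=15 v=7: → [15,17),[14,16); WM=12
i=12 t=15 v=8: → [15,17),[14,16); WM=12
i=13 t=16 v=4: → [16,18),[15,17); WM=13; [11,13) fires=3
i=14 t=17 v=7: → [17,19),[16,18); WM=14; [12,14) fires=9
i=15 t=21 v=2: → [21,23),[20,22); WM=18; [13,15) fires=9 [14,16) fires=8 [15,17) fires=8 [16,18) fires=7
i=16 t=21 v=9: → [21,23),[20,22); WM=18
i=17 t=14 v=3: DROP (t<18-1); WM=18
i=18 t=22 v=2: → [22,24),[21,23); WM=19; [17,19) fires=7
i=19 t=22 v=2: → [22,24),[21,23); WM=19
i=20 t=22 v=7: → [22,24),[21,23); WM=19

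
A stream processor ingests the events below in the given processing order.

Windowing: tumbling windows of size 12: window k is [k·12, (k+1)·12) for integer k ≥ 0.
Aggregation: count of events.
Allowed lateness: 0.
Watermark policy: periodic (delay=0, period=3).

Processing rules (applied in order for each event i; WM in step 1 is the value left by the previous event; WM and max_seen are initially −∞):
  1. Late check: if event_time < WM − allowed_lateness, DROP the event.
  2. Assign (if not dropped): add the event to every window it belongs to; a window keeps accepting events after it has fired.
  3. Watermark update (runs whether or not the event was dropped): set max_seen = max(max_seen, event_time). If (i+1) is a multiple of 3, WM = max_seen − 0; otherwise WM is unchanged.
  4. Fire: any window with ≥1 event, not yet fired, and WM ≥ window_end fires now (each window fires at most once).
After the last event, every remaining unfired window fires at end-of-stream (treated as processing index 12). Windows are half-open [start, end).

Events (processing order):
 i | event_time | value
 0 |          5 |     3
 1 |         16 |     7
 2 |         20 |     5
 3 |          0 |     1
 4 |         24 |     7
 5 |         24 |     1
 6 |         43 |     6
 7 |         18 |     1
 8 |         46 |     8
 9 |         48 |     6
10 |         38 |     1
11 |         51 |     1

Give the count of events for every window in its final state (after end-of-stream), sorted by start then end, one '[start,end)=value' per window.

[0,12)=1 [12,24)=2 [24,36)=2 [36,48)=2 [48,60)=2

i=0 t=5 v=3: → [0,12); WM=−∞
i=1 t=16 v=7: → [12,24); WM=−∞
i=2 t=20 v=5: → [12,24); WM=20; [0,12) fires=1
i=3 t=0 v=1: DROP (t<20-0); WM=20
i=4 t=24 v=7: → [24,36); WM=20
i=5 t=24 v=1: → [24,36); WM=24; [12,24) fires=2
i=6 t=43 v=6: → [36,48); WM=24
i=7 t=18 v=1: DROP (t<24-0); WM=24
i=8 t=46 v=8: → [36,48); WM=46; [24,36) fires=2
i=9 t=48 v=6: → [48,60); WM=46
i=10 t=38 v=1: DROP (t<46-0); WM=46
i=11 t=51 v=1: → [48,60); WM=51; [36,48) fires=2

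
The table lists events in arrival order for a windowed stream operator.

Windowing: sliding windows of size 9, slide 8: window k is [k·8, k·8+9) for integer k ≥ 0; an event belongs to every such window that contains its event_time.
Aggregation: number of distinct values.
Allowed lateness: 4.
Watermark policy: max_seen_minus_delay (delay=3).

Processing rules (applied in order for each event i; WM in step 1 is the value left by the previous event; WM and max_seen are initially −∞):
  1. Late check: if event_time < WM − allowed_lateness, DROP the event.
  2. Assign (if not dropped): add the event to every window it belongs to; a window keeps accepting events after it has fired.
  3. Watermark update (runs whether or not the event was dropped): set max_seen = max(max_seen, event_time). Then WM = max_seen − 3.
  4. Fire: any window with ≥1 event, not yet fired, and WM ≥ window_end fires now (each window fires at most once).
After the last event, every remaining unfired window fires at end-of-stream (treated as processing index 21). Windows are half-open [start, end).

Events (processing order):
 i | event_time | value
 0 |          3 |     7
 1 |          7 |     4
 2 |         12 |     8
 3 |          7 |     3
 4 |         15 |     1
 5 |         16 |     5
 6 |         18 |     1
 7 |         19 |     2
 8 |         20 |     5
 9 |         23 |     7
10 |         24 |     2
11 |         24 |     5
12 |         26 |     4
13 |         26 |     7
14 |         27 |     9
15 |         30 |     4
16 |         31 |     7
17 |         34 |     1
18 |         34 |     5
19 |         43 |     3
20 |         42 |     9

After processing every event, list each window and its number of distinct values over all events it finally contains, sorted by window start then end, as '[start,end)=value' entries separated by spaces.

i=0 t=3 v=7: → [0,9); WM=0
i=1 t=7 v=4: → [0,9); WM=4
i=2 t=12 v=8: → [8,17); WM=9; [0,9) fires=2
i=3 t=7 v=3: → [0,9); WM=9
i=4 t=15 v=1: → [8,17); WM=12
i=5 t=16 v=5: → [16,25),[8,17); WM=13
i=6 t=18 v=1: → [16,25); WM=15
i=7 t=19 v=2: → [16,25); WM=16
i=8 t=20 v=5: → [16,25); WM=17; [8,17) fires=3
i=9 t=23 v=7: → [16,25); WM=20
i=10 t=24 v=2: → [24,33),[16,25); WM=21
i=11 t=24 v=5: → [24,33),[16,25); WM=21
i=12 t=26 v=4: → [24,33); WM=23
i=13 t=26 v=7: → [24,33); WM=23
i=14 t=27 v=9: → [24,33); WM=24
i=15 t=30 v=4: → [24,33); WM=27; [16,25) fires=4
i=16 t=31 v=7: → [24,33); WM=28
i=17 t=34 v=1: → [32,41); WM=31
i=18 t=34 v=5: → [32,41); WM=31
i=19 t=43 v=3: → [40,49); WM=40; [24,33) fires=5
i=20 t=42 v=9: → [40,49); WM=40

[0,9)=3 [8,17)=3 [16,25)=4 [24,33)=5 [32,41)=2 [40,49)=2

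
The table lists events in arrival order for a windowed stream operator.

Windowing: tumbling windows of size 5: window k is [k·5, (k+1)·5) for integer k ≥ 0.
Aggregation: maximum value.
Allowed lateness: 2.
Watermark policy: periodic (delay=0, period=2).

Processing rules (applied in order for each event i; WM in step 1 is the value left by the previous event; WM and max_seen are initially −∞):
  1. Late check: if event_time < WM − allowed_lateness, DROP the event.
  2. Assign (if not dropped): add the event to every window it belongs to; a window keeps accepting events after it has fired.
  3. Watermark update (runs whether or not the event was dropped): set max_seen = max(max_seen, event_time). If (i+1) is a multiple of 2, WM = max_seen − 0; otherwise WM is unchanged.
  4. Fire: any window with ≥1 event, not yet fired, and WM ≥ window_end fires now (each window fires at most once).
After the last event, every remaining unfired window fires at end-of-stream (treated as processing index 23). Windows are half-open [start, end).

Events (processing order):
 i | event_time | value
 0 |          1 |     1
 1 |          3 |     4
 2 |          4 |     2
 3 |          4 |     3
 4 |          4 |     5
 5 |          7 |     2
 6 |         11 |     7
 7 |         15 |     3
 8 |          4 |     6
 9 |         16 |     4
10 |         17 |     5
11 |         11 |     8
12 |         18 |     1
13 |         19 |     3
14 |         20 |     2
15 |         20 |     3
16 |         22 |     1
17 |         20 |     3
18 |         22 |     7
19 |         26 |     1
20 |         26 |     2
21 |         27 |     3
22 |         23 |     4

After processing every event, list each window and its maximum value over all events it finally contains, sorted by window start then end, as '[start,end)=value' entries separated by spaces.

[0,5)=5 [5,10)=2 [10,15)=7 [15,20)=5 [20,25)=7 [25,30)=3

i=0 t=1 v=1: → [0,5); WM=−∞
i=1 t=3 v=4: → [0,5); WM=3
i=2 t=4 v=2: → [0,5); WM=3
i=3 t=4 v=3: → [0,5); WM=4
i=4 t=4 v=5: → [0,5); WM=4
i=5 t=7 v=2: → [5,10); WM=7; [0,5) fires=5
i=6 t=11 v=7: → [10,15); WM=7
i=7 t=15 v=3: → [15,20); WM=15; [5,10) fires=2 [10,15) fires=7
i=8 t=4 v=6: DROP (t<15-2); WM=15
i=9 t=16 v=4: → [15,20); WM=16
i=10 t=17 v=5: → [15,20); WM=16
i=11 t=11 v=8: DROP (t<16-2); WM=17
i=12 t=18 v=1: → [15,20); WM=17
i=13 t=19 v=3: → [15,20); WM=19
i=14 t=20 v=2: → [20,25); WM=19
i=15 t=20 v=3: → [20,25); WM=20; [15,20) fires=5
i=16 t=22 v=1: → [20,25); WM=20
i=17 t=20 v=3: → [20,25); WM=22
i=18 t=22 v=7: → [20,25); WM=22
i=19 t=26 v=1: → [25,30); WM=26; [20,25) fires=7
i=20 t=26 v=2: → [25,30); WM=26
i=21 t=27 v=3: → [25,30); WM=27
i=22 t=23 v=4: DROP (t<27-2); WM=27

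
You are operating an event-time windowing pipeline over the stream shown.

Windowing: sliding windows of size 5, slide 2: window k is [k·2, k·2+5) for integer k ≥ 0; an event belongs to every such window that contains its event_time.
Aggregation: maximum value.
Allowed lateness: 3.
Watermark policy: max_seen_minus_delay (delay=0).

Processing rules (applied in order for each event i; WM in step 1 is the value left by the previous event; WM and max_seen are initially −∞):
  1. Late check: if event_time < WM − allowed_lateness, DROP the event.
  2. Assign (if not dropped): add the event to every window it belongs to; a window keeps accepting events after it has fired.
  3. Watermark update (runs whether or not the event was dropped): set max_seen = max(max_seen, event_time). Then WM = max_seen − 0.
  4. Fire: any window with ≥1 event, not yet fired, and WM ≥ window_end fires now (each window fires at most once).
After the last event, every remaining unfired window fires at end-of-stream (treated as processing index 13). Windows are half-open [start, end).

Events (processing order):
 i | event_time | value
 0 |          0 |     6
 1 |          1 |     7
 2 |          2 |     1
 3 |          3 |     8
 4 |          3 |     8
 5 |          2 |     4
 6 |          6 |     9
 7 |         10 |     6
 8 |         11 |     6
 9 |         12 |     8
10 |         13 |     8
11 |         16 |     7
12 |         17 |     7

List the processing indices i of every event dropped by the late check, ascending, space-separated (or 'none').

i=0 t=0 v=6: → [0,5); WM=0
i=1 t=1 v=7: → [0,5); WM=1
i=2 t=2 v=1: → [2,7),[0,5); WM=2
i=3 t=3 v=8: → [2,7),[0,5); WM=3
i=4 t=3 v=8: → [2,7),[0,5); WM=3
i=5 t=2 v=4: → [2,7),[0,5); WM=3
i=6 t=6 v=9: → [6,11),[4,9),[2,7); WM=6; [0,5) fires=8
i=7 t=10 v=6: → [10,15),[8,13),[6,11); WM=10; [2,7) fires=9 [4,9) fires=9
i=8 t=11 v=6: → [10,15),[8,13); WM=11; [6,11) fires=9
i=9 t=12 v=8: → [12,17),[10,15),[8,13); WM=12
i=10 t=13 v=8: → [12,17),[10,15); WM=13; [8,13) fires=8
i=11 t=16 v=7: → [16,21),[14,19),[12,17); WM=16; [10,15) fires=8
i=12 t=17 v=7: → [16,21),[14,19); WM=17; [12,17) fires=8

none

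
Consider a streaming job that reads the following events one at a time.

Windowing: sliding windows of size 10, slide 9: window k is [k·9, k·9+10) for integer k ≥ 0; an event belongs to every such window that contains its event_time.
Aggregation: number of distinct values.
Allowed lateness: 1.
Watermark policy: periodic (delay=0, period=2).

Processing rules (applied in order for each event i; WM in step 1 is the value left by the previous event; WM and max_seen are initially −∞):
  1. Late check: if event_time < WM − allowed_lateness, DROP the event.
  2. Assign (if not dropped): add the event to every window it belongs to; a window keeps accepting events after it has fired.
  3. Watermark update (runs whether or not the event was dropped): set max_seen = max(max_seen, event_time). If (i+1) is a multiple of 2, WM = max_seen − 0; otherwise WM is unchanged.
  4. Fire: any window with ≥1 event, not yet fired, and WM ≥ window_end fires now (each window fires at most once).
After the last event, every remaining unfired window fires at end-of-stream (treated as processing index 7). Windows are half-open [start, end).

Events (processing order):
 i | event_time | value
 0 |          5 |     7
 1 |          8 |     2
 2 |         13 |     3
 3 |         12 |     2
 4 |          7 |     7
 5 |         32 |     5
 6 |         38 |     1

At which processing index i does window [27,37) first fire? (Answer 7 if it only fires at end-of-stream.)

7

i=0 t=5 v=7: → [0,10); WM=−∞
i=1 t=8 v=2: → [0,10); WM=8
i=2 t=13 v=3: → [9,19); WM=8
i=3 t=12 v=2: → [9,19); WM=13; [0,10) fires=2
i=4 t=7 v=7: DROP (t<13-1); WM=13
i=5 t=32 v=5: → [27,37); WM=32; [9,19) fires=2
i=6 t=38 v=1: → [36,46); WM=32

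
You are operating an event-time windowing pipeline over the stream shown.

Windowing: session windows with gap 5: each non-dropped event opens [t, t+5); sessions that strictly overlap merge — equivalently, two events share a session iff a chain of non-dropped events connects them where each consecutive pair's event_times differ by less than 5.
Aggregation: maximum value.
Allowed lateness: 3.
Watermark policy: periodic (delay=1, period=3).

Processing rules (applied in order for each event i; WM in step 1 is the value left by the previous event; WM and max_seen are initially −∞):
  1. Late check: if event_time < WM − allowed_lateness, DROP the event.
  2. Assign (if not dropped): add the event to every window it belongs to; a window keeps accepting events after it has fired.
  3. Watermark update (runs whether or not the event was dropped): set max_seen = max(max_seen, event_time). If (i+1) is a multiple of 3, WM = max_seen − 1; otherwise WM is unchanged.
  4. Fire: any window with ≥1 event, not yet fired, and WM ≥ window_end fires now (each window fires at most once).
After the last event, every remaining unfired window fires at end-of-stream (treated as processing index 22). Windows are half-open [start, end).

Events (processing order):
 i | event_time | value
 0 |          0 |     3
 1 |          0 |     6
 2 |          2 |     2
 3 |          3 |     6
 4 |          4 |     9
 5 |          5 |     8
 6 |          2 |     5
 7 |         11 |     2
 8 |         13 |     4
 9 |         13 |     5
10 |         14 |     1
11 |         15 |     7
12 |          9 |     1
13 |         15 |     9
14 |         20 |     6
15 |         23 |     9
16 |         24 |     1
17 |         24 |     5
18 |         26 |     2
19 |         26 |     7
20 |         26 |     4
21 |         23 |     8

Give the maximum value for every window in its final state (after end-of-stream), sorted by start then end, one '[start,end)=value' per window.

[0,10)=9 [11,20)=9 [20,31)=9

i=0 t=0 v=3: → [0,5); WM=−∞
i=1 t=0 v=6: → [0,5); WM=−∞
i=2 t=2 v=2: → [0,7); WM=1
i=3 t=3 v=6: → [0,8); WM=1
i=4 t=4 v=9: → [0,9); WM=1
i=5 t=5 v=8: → [0,10); WM=4
i=6 t=2 v=5: → [0,10); WM=4
i=7 t=11 v=2: → [11,16); WM=4
i=8 t=13 v=4: → [11,18); WM=12
i=9 t=13 v=5: → [11,18); WM=12
i=10 t=14 v=1: → [11,19); WM=12
i=11 t=15 v=7: → [11,20); WM=14
i=12 t=9 v=1: DROP (t<14-3); WM=14
i=13 t=15 v=9: → [11,20); WM=14
i=14 t=20 v=6: → [20,25); WM=19
i=15 t=23 v=9: → [20,28); WM=19
i=16 t=24 v=1: → [20,29); WM=19
i=17 t=24 v=5: → [20,29); WM=23
i=18 t=26 v=2: → [20,31); WM=23
i=19 t=26 v=7: → [20,31); WM=23
i=20 t=26 v=4: → [20,31); WM=25
i=21 t=23 v=8: → [20,31); WM=25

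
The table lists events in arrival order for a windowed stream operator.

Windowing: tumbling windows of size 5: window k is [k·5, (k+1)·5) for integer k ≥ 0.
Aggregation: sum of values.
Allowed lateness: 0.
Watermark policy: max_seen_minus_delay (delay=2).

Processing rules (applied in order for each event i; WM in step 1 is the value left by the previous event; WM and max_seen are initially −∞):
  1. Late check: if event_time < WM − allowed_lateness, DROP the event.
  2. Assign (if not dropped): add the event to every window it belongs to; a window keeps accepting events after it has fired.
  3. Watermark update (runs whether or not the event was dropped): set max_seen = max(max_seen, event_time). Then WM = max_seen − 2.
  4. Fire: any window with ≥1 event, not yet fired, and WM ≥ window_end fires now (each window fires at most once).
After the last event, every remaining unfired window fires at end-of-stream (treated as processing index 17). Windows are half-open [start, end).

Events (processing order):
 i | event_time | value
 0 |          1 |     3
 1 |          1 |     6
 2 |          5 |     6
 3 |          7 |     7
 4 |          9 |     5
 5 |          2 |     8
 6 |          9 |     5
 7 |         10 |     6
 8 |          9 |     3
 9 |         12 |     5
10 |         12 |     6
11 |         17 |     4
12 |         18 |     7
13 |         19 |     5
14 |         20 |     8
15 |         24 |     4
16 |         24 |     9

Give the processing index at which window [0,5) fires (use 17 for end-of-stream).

i=0 t=1 v=3: → [0,5); WM=-1
i=1 t=1 v=6: → [0,5); WM=-1
i=2 t=5 v=6: → [5,10); WM=3
i=3 t=7 v=7: → [5,10); WM=5; [0,5) fires=9
i=4 t=9 v=5: → [5,10); WM=7
i=5 t=2 v=8: DROP (t<7-0); WM=7
i=6 t=9 v=5: → [5,10); WM=7
i=7 t=10 v=6: → [10,15); WM=8
i=8 t=9 v=3: → [5,10); WM=8
i=9 t=12 v=5: → [10,15); WM=10; [5,10) fires=26
i=10 t=12 v=6: → [10,15); WM=10
i=11 t=17 v=4: → [15,20); WM=15; [10,15) fires=17
i=12 t=18 v=7: → [15,20); WM=16
i=13 t=19 v=5: → [15,20); WM=17
i=14 t=20 v=8: → [20,25); WM=18
i=15 t=24 v=4: → [20,25); WM=22; [15,20) fires=16
i=16 t=24 v=9: → [20,25); WM=22

3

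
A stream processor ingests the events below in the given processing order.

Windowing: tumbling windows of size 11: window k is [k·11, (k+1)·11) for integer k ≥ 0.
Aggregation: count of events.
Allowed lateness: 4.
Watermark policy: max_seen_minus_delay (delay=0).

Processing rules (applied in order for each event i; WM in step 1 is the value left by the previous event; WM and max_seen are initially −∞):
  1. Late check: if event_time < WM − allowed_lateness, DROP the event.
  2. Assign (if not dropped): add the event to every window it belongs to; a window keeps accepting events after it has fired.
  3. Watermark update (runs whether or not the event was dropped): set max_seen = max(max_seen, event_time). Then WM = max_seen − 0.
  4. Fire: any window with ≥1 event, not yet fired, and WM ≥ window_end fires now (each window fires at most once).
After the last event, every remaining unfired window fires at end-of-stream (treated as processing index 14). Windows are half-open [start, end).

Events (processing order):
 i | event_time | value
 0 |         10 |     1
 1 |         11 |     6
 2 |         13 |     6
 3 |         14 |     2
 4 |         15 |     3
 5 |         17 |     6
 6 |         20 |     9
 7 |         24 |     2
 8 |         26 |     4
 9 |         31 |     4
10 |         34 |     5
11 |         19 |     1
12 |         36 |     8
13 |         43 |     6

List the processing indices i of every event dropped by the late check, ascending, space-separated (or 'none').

11

i=0 t=10 v=1: → [0,11); WM=10
i=1 t=11 v=6: → [11,22); WM=11; [0,11) fires=1
i=2 t=13 v=6: → [11,22); WM=13
i=3 t=14 v=2: → [11,22); WM=14
i=4 t=15 v=3: → [11,22); WM=15
i=5 t=17 v=6: → [11,22); WM=17
i=6 t=20 v=9: → [11,22); WM=20
i=7 t=24 v=2: → [22,33); WM=24; [11,22) fires=6
i=8 t=26 v=4: → [22,33); WM=26
i=9 t=31 v=4: → [22,33); WM=31
i=10 t=34 v=5: → [33,44); WM=34; [22,33) fires=3
i=11 t=19 v=1: DROP (t<34-4); WM=34
i=12 t=36 v=8: → [33,44); WM=36
i=13 t=43 v=6: → [33,44); WM=43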